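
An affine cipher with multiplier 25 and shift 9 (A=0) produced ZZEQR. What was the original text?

The inverse of 25 mod 26 is 25, since 25·25=625≡1. Apply D(y)=25·(y−9) mod 26:
Z(25): 25·(25−9)=400≡10 → K
Z(25): 25·(25−9)=400≡10 → K
E(4): 25·(4−9)=-125≡5 → F
Q(16): 25·(16−9)=175≡19 → T
R(17): 25·(17−9)=200≡18 → S

KKFTS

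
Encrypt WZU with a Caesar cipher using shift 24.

UXS

W(22): 22+24=46≡20 → U
Z(25): 25+24=49≡23 → X
U(20): 20+24=44≡18 → S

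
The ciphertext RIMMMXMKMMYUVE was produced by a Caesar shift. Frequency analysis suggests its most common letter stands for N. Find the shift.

The most frequent ciphertext letter is M (appears 6 times).
M is position 12; N is position 13.
Shift = -1≡25.

25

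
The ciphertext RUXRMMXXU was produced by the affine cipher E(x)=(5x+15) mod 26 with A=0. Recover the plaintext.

QBMQPPMMB

The inverse of 5 mod 26 is 21, since 5·21=105≡1. Apply D(y)=21·(y−15) mod 26:
R(17): 21·(17−15)=42≡16 → Q
U(20): 21·(20−15)=105≡1 → B
X(23): 21·(23−15)=168≡12 → M
R(17): 21·(17−15)=42≡16 → Q
M(12): 21·(12−15)=-63≡15 → P
M(12): 21·(12−15)=-63≡15 → P
X(23): 21·(23−15)=168≡12 → M
X(23): 21·(23−15)=168≡12 → M
U(20): 21·(20−15)=105≡1 → B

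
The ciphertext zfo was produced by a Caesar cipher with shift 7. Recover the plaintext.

z(25): 25−7=18 → s
f(5): 5−7=-2≡24 → y
o(14): 14−7=7 → h

syh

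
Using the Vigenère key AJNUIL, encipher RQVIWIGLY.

Repeat the key across the message: AJNUILAJN
R(17)+A(0): 17 → R
Q(16)+J(9): 25 → Z
V(21)+N(13): 34≡8 → I
I(8)+U(20): 28≡2 → C
W(22)+I(8): 30≡4 → E
I(8)+L(11): 19 → T
G(6)+A(0): 6 → G
L(11)+J(9): 20 → U
Y(24)+N(13): 37≡11 → L

RZICETGUL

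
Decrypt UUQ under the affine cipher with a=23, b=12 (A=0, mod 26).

The inverse of 23 mod 26 is 17, since 23·17=391≡1. Apply D(y)=17·(y−12) mod 26:
U(20): 17·(20−12)=136≡6 → G
U(20): 17·(20−12)=136≡6 → G
Q(16): 17·(16−12)=68≡16 → Q

GGQ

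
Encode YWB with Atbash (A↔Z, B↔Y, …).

Y(24) → B(1)
W(22) → D(3)
B(1) → Y(24)

BDY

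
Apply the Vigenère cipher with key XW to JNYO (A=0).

Repeat the key across the message: XWXW
J(9)+X(23): 32≡6 → G
N(13)+W(22): 35≡9 → J
Y(24)+X(23): 47≡21 → V
O(14)+W(22): 36≡10 → K

GJVK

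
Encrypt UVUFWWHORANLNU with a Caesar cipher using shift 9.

U(20): 20+9=29≡3 → D
V(21): 21+9=30≡4 → E
U(20): 20+9=29≡3 → D
F(5): 5+9=14 → O
W(22): 22+9=31≡5 → F
W(22): 22+9=31≡5 → F
H(7): 7+9=16 → Q
O(14): 14+9=23 → X
R(17): 17+9=26≡0 → A
A(0): 0+9=9 → J
N(13): 13+9=22 → W
L(11): 11+9=20 → U
N(13): 13+9=22 → W
U(20): 20+9=29≡3 → D

DEDOFFQXAJWUWD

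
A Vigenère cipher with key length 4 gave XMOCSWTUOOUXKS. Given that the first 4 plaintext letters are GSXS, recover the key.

RURK

Subtract each crib letter from the matching ciphertext letter (mod 26):
X(23)−G(6)=17 → R
M(12)−S(18)=-6≡20 → U
O(14)−X(23)=-9≡17 → R
C(2)−S(18)=-16≡10 → K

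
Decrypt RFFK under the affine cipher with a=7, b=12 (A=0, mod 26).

XZZW

The inverse of 7 mod 26 is 15, since 7·15=105≡1. Apply D(y)=15·(y−12) mod 26:
R(17): 15·(17−12)=75≡23 → X
F(5): 15·(5−12)=-105≡25 → Z
F(5): 15·(5−12)=-105≡25 → Z
K(10): 15·(10−12)=-30≡22 → W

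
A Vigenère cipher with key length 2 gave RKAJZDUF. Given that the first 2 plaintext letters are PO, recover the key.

Subtract each crib letter from the matching ciphertext letter (mod 26):
R(17)−P(15)=2 → C
K(10)−O(14)=-4≡22 → W

CW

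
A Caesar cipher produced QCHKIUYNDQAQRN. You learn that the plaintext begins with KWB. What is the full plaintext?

From the crib: Q(16)−K(10)=6, so the shift is 6.
Subtract 6 from each ciphertext letter:
Q(16): 16−6=10 → K
C(2): 2−6=-4≡22 → W
H(7): 7−6=1 → B
K(10): 10−6=4 → E
I(8): 8−6=2 → C
U(20): 20−6=14 → O
Y(24): 24−6=18 → S
N(13): 13−6=7 → H
D(3): 3−6=-3≡23 → X
Q(16): 16−6=10 → K
A(0): 0−6=-6≡20 → U
Q(16): 16−6=10 → K
R(17): 17−6=11 → L
N(13): 13−6=7 → H

KWBECOSHXKUKLH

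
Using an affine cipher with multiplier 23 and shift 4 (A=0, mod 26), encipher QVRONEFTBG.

Q(16): 23·16+4=372≡8 → I
V(21): 23·21+4=487≡19 → T
R(17): 23·17+4=395≡5 → F
O(14): 23·14+4=326≡14 → O
N(13): 23·13+4=303≡17 → R
E(4): 23·4+4=96≡18 → S
F(5): 23·5+4=119≡15 → P
T(19): 23·19+4=441≡25 → Z
B(1): 23·1+4=27≡1 → B
G(6): 23·6+4=142≡12 → M

ITFORSPZBM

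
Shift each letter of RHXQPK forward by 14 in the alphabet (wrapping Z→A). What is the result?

FVLEDY

R(17): 17+14=31≡5 → F
H(7): 7+14=21 → V
X(23): 23+14=37≡11 → L
Q(16): 16+14=30≡4 → E
P(15): 15+14=29≡3 → D
K(10): 10+14=24 → Y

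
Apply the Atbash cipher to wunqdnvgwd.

w(22) → d(3)
u(20) → f(5)
n(13) → m(12)
q(16) → j(9)
d(3) → w(22)
n(13) → m(12)
v(21) → e(4)
g(6) → t(19)
w(22) → d(3)
d(3) → w(22)

dfmjwmetdw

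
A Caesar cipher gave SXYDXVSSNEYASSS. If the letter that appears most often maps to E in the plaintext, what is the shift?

14

The most frequent ciphertext letter is S (appears 6 times).
S is position 18; E is position 4.
Shift = 14.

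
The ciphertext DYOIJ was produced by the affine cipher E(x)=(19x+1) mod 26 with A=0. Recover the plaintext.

WTNZK

The inverse of 19 mod 26 is 11, since 19·11=209≡1. Apply D(y)=11·(y−1) mod 26:
D(3): 11·(3−1)=22 → W
Y(24): 11·(24−1)=253≡19 → T
O(14): 11·(14−1)=143≡13 → N
I(8): 11·(8−1)=77≡25 → Z
J(9): 11·(9−1)=88≡10 → K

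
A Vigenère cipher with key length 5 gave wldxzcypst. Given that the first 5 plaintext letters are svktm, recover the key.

eqten

Subtract each crib letter from the matching ciphertext letter (mod 26):
w(22)−s(18)=4 → e
l(11)−v(21)=-10≡16 → q
d(3)−k(10)=-7≡19 → t
x(23)−t(19)=4 → e
z(25)−m(12)=13 → n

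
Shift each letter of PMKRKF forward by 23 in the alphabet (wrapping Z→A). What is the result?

P(15): 15+23=38≡12 → M
M(12): 12+23=35≡9 → J
K(10): 10+23=33≡7 → H
R(17): 17+23=40≡14 → O
K(10): 10+23=33≡7 → H
F(5): 5+23=28≡2 → C

MJHOHC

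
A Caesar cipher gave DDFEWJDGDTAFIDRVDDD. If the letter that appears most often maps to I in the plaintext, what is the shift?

The most frequent ciphertext letter is D (appears 8 times).
D is position 3; I is position 8.
Shift = -5≡21.

21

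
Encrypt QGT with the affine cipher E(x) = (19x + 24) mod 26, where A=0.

QIV

Q(16): 19·16+24=328≡16 → Q
G(6): 19·6+24=138≡8 → I
T(19): 19·19+24=385≡21 → V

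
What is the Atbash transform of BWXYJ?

B(1) → Y(24)
W(22) → D(3)
X(23) → C(2)
Y(24) → B(1)
J(9) → Q(16)

YDCBQ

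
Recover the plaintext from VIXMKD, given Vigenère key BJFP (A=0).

UZSXJU

Repeat the key across the ciphertext: BJFPBJ
V(21)−B(1): 20 → U
I(8)−J(9): -1≡25 → Z
X(23)−F(5): 18 → S
M(12)−P(15): -3≡23 → X
K(10)−B(1): 9 → J
D(3)−J(9): -6≡20 → U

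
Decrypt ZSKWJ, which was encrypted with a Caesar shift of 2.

Z(25): 25−2=23 → X
S(18): 18−2=16 → Q
K(10): 10−2=8 → I
W(22): 22−2=20 → U
J(9): 9−2=7 → H

XQIUH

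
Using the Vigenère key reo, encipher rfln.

Repeat the key across the message: reor
r(17)+r(17): 34≡8 → i
f(5)+e(4): 9 → j
l(11)+o(14): 25 → z
n(13)+r(17): 30≡4 → e

ijze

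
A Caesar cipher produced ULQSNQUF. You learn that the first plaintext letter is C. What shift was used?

18

From the crib: U(20)−C(2)=18, so the shift is 18.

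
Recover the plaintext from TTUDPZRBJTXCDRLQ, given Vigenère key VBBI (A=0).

YSTVUYQTOSWUIQKI

Repeat the key across the ciphertext: VBBIVBBIVBBIVBBI
T(19)−V(21): -2≡24 → Y
T(19)−B(1): 18 → S
U(20)−B(1): 19 → T
D(3)−I(8): -5≡21 → V
P(15)−V(21): -6≡20 → U
Z(25)−B(1): 24 → Y
R(17)−B(1): 16 → Q
B(1)−I(8): -7≡19 → T
J(9)−V(21): -12≡14 → O
T(19)−B(1): 18 → S
X(23)−B(1): 22 → W
C(2)−I(8): -6≡20 → U
D(3)−V(21): -18≡8 → I
R(17)−B(1): 16 → Q
L(11)−B(1): 10 → K
Q(16)−I(8): 8 → I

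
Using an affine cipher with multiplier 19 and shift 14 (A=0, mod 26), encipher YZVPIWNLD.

Y(24): 19·24+14=470≡2 → C
Z(25): 19·25+14=489≡21 → V
V(21): 19·21+14=413≡23 → X
P(15): 19·15+14=299≡13 → N
I(8): 19·8+14=166≡10 → K
W(22): 19·22+14=432≡16 → Q
N(13): 19·13+14=261≡1 → B
L(11): 19·11+14=223≡15 → P
D(3): 19·3+14=71≡19 → T

CVXNKQBPT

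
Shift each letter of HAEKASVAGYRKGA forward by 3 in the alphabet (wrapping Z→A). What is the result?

H(7): 7+3=10 → K
A(0): 0+3=3 → D
E(4): 4+3=7 → H
K(10): 10+3=13 → N
A(0): 0+3=3 → D
S(18): 18+3=21 → V
V(21): 21+3=24 → Y
A(0): 0+3=3 → D
G(6): 6+3=9 → J
Y(24): 24+3=27≡1 → B
R(17): 17+3=20 → U
K(10): 10+3=13 → N
G(6): 6+3=9 → J
A(0): 0+3=3 → D

KDHNDVYDJBUNJD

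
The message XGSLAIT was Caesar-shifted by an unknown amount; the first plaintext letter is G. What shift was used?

17

From the crib: X(23)−G(6)=17, so the shift is 17.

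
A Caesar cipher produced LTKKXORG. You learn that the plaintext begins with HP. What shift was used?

4

From the crib: L(11)−H(7)=4, so the shift is 4.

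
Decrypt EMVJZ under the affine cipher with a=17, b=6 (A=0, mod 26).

GIHRV

The inverse of 17 mod 26 is 23, since 17·23=391≡1. Apply D(y)=23·(y−6) mod 26:
E(4): 23·(4−6)=-46≡6 → G
M(12): 23·(12−6)=138≡8 → I
V(21): 23·(21−6)=345≡7 → H
J(9): 23·(9−6)=69≡17 → R
Z(25): 23·(25−6)=437≡21 → V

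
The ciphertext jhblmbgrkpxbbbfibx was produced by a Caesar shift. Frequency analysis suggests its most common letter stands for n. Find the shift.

14

The most frequent ciphertext letter is b (appears 6 times).
b is position 1; n is position 13.
Shift = -12≡14.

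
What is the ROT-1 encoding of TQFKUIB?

URGLVJC

T(19): 19+1=20 → U
Q(16): 16+1=17 → R
F(5): 5+1=6 → G
K(10): 10+1=11 → L
U(20): 20+1=21 → V
I(8): 8+1=9 → J
B(1): 1+1=2 → C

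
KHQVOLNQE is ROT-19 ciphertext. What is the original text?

ROXCVSUXL

K(10): 10−19=-9≡17 → R
H(7): 7−19=-12≡14 → O
Q(16): 16−19=-3≡23 → X
V(21): 21−19=2 → C
O(14): 14−19=-5≡21 → V
L(11): 11−19=-8≡18 → S
N(13): 13−19=-6≡20 → U
Q(16): 16−19=-3≡23 → X
E(4): 4−19=-15≡11 → L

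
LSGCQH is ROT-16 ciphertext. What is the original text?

L(11): 11−16=-5≡21 → V
S(18): 18−16=2 → C
G(6): 6−16=-10≡16 → Q
C(2): 2−16=-14≡12 → M
Q(16): 16−16=0 → A
H(7): 7−16=-9≡17 → R

VCQMAR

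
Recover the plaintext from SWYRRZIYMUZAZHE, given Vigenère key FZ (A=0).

Repeat the key across the ciphertext: FZFZFZFZFZFZFZF
S(18)−F(5): 13 → N
W(22)−Z(25): -3≡23 → X
Y(24)−F(5): 19 → T
R(17)−Z(25): -8≡18 → S
R(17)−F(5): 12 → M
Z(25)−Z(25): 0 → A
I(8)−F(5): 3 → D
Y(24)−Z(25): -1≡25 → Z
M(12)−F(5): 7 → H
U(20)−Z(25): -5≡21 → V
Z(25)−F(5): 20 → U
A(0)−Z(25): -25≡1 → B
Z(25)−F(5): 20 → U
H(7)−Z(25): -18≡8 → I
E(4)−F(5): -1≡25 → Z

NXTSMADZHVUBUIZ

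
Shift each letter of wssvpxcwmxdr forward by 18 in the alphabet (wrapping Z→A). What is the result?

w(22): 22+18=40≡14 → o
s(18): 18+18=36≡10 → k
s(18): 18+18=36≡10 → k
v(21): 21+18=39≡13 → n
p(15): 15+18=33≡7 → h
x(23): 23+18=41≡15 → p
c(2): 2+18=20 → u
w(22): 22+18=40≡14 → o
m(12): 12+18=30≡4 → e
x(23): 23+18=41≡15 → p
d(3): 3+18=21 → v
r(17): 17+18=35≡9 → j

okknhpuoepvj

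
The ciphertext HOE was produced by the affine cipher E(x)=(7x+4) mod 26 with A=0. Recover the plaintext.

The inverse of 7 mod 26 is 15, since 7·15=105≡1. Apply D(y)=15·(y−4) mod 26:
H(7): 15·(7−4)=45≡19 → T
O(14): 15·(14−4)=150≡20 → U
E(4): 15·(4−4)=0 → A

TUA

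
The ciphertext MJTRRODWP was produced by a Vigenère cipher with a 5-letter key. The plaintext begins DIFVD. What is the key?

Subtract each crib letter from the matching ciphertext letter (mod 26):
M(12)−D(3)=9 → J
J(9)−I(8)=1 → B
T(19)−F(5)=14 → O
R(17)−V(21)=-4≡22 → W
R(17)−D(3)=14 → O

JBOWO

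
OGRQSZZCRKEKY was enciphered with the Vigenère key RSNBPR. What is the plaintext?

Repeat the key across the ciphertext: RSNBPRRSNBPRR
O(14)−R(17): -3≡23 → X
G(6)−S(18): -12≡14 → O
R(17)−N(13): 4 → E
Q(16)−B(1): 15 → P
S(18)−P(15): 3 → D
Z(25)−R(17): 8 → I
Z(25)−R(17): 8 → I
C(2)−S(18): -16≡10 → K
R(17)−N(13): 4 → E
K(10)−B(1): 9 → J
E(4)−P(15): -11≡15 → P
K(10)−R(17): -7≡19 → T
Y(24)−R(17): 7 → H

XOEPDIIKEJPTH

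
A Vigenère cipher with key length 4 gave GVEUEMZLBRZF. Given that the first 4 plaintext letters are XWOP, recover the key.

JZQF

Subtract each crib letter from the matching ciphertext letter (mod 26):
G(6)−X(23)=-17≡9 → J
V(21)−W(22)=-1≡25 → Z
E(4)−O(14)=-10≡16 → Q
U(20)−P(15)=5 → F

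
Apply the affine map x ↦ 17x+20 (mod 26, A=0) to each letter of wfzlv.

ebdzn

w(22): 17·22+20=394≡4 → e
f(5): 17·5+20=105≡1 → b
z(25): 17·25+20=445≡3 → d
l(11): 17·11+20=207≡25 → z
v(21): 17·21+20=377≡13 → n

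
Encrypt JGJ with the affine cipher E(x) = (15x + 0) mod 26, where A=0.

J(9): 15·9+0=135≡5 → F
G(6): 15·6+0=90≡12 → M
J(9): 15·9+0=135≡5 → F

FMF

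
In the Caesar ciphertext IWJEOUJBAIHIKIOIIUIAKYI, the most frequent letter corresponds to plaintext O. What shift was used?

20

The most frequent ciphertext letter is I (appears 8 times).
I is position 8; O is position 14.
Shift = -6≡20.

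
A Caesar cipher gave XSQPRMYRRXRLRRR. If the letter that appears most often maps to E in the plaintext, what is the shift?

The most frequent ciphertext letter is R (appears 7 times).
R is position 17; E is position 4.
Shift = 13.

13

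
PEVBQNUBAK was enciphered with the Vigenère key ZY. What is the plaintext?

Repeat the key across the ciphertext: ZYZYZYZYZY
P(15)−Z(25): -10≡16 → Q
E(4)−Y(24): -20≡6 → G
V(21)−Z(25): -4≡22 → W
B(1)−Y(24): -23≡3 → D
Q(16)−Z(25): -9≡17 → R
N(13)−Y(24): -11≡15 → P
U(20)−Z(25): -5≡21 → V
B(1)−Y(24): -23≡3 → D
A(0)−Z(25): -25≡1 → B
K(10)−Y(24): -14≡12 → M

QGWDRPVDBM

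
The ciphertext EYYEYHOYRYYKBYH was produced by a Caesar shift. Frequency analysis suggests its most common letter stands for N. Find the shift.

11

The most frequent ciphertext letter is Y (appears 7 times).
Y is position 24; N is position 13.
Shift = 11.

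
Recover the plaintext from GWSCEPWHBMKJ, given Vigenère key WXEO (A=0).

KZOOISSTFPGV

Repeat the key across the ciphertext: WXEOWXEOWXEO
G(6)−W(22): -16≡10 → K
W(22)−X(23): -1≡25 → Z
S(18)−E(4): 14 → O
C(2)−O(14): -12≡14 → O
E(4)−W(22): -18≡8 → I
P(15)−X(23): -8≡18 → S
W(22)−E(4): 18 → S
H(7)−O(14): -7≡19 → T
B(1)−W(22): -21≡5 → F
M(12)−X(23): -11≡15 → P
K(10)−E(4): 6 → G
J(9)−O(14): -5≡21 → V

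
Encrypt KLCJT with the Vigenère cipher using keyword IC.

SNKLB

Repeat the key across the message: ICICI
K(10)+I(8): 18 → S
L(11)+C(2): 13 → N
C(2)+I(8): 10 → K
J(9)+C(2): 11 → L
T(19)+I(8): 27≡1 → B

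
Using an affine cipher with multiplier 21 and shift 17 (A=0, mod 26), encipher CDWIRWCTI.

C(2): 21·2+17=59≡7 → H
D(3): 21·3+17=80≡2 → C
W(22): 21·22+17=479≡11 → L
I(8): 21·8+17=185≡3 → D
R(17): 21·17+17=374≡10 → K
W(22): 21·22+17=479≡11 → L
C(2): 21·2+17=59≡7 → H
T(19): 21·19+17=416≡0 → A
I(8): 21·8+17=185≡3 → D

HCLDKLHAD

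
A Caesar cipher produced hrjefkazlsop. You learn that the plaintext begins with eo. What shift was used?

From the crib: h(7)−e(4)=3, so the shift is 3.

3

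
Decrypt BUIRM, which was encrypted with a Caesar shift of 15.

B(1): 1−15=-14≡12 → M
U(20): 20−15=5 → F
I(8): 8−15=-7≡19 → T
R(17): 17−15=2 → C
M(12): 12−15=-3≡23 → X

MFTCX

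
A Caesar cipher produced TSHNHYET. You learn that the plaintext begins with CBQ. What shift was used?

17

From the crib: T(19)−C(2)=17, so the shift is 17.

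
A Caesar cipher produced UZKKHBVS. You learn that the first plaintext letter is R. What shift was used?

From the crib: U(20)−R(17)=3, so the shift is 3.

3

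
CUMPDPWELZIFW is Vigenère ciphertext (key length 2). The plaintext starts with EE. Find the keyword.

Subtract each crib letter from the matching ciphertext letter (mod 26):
C(2)−E(4)=-2≡24 → Y
U(20)−E(4)=16 → Q

YQ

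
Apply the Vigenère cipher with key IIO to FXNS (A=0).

Repeat the key across the message: IIOI
F(5)+I(8): 13 → N
X(23)+I(8): 31≡5 → F
N(13)+O(14): 27≡1 → B
S(18)+I(8): 26≡0 → A

NFBA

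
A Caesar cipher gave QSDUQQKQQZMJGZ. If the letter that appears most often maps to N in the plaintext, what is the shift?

3

The most frequent ciphertext letter is Q (appears 5 times).
Q is position 16; N is position 13.
Shift = 3.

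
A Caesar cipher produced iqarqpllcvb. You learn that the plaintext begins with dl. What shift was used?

From the crib: i(8)−d(3)=5, so the shift is 5.

5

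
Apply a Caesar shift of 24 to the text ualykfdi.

syjwidbg

u(20): 20+24=44≡18 → s
a(0): 0+24=24 → y
l(11): 11+24=35≡9 → j
y(24): 24+24=48≡22 → w
k(10): 10+24=34≡8 → i
f(5): 5+24=29≡3 → d
d(3): 3+24=27≡1 → b
i(8): 8+24=32≡6 → g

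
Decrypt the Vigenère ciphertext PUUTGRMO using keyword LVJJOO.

EZLKSDBT

Repeat the key across the ciphertext: LVJJOOLV
P(15)−L(11): 4 → E
U(20)−V(21): -1≡25 → Z
U(20)−J(9): 11 → L
T(19)−J(9): 10 → K
G(6)−O(14): -8≡18 → S
R(17)−O(14): 3 → D
M(12)−L(11): 1 → B
O(14)−V(21): -7≡19 → T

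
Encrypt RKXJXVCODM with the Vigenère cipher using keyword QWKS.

Repeat the key across the message: QWKSQWKSQW
R(17)+Q(16): 33≡7 → H
K(10)+W(22): 32≡6 → G
X(23)+K(10): 33≡7 → H
J(9)+S(18): 27≡1 → B
X(23)+Q(16): 39≡13 → N
V(21)+W(22): 43≡17 → R
C(2)+K(10): 12 → M
O(14)+S(18): 32≡6 → G
D(3)+Q(16): 19 → T
M(12)+W(22): 34≡8 → I

HGHBNRMGTI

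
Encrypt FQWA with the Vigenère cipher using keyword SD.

XTOD

Repeat the key across the message: SDSD
F(5)+S(18): 23 → X
Q(16)+D(3): 19 → T
W(22)+S(18): 40≡14 → O
A(0)+D(3): 3 → D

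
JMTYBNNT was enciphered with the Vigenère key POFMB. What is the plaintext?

Repeat the key across the ciphertext: POFMBPOF
J(9)−P(15): -6≡20 → U
M(12)−O(14): -2≡24 → Y
T(19)−F(5): 14 → O
Y(24)−M(12): 12 → M
B(1)−B(1): 0 → A
N(13)−P(15): -2≡24 → Y
N(13)−O(14): -1≡25 → Z
T(19)−F(5): 14 → O

UYOMAYZO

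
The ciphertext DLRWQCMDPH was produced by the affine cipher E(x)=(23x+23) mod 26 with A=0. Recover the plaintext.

The inverse of 23 mod 26 is 17, since 23·17=391≡1. Apply D(y)=17·(y−23) mod 26:
D(3): 17·(3−23)=-340≡24 → Y
L(11): 17·(11−23)=-204≡4 → E
R(17): 17·(17−23)=-102≡2 → C
W(22): 17·(22−23)=-17≡9 → J
Q(16): 17·(16−23)=-119≡11 → L
C(2): 17·(2−23)=-357≡7 → H
M(12): 17·(12−23)=-187≡21 → V
D(3): 17·(3−23)=-340≡24 → Y
P(15): 17·(15−23)=-136≡20 → U
H(7): 17·(7−23)=-272≡14 → O

YECJLHVYUO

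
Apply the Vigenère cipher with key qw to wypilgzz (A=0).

mufebcpv

Repeat the key across the message: qwqwqwqw
w(22)+q(16): 38≡12 → m
y(24)+w(22): 46≡20 → u
p(15)+q(16): 31≡5 → f
i(8)+w(22): 30≡4 → e
l(11)+q(16): 27≡1 → b
g(6)+w(22): 28≡2 → c
z(25)+q(16): 41≡15 → p
z(25)+w(22): 47≡21 → v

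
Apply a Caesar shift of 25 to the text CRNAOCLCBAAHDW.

C(2): 2+25=27≡1 → B
R(17): 17+25=42≡16 → Q
N(13): 13+25=38≡12 → M
A(0): 0+25=25 → Z
O(14): 14+25=39≡13 → N
C(2): 2+25=27≡1 → B
L(11): 11+25=36≡10 → K
C(2): 2+25=27≡1 → B
B(1): 1+25=26≡0 → A
A(0): 0+25=25 → Z
A(0): 0+25=25 → Z
H(7): 7+25=32≡6 → G
D(3): 3+25=28≡2 → C
W(22): 22+25=47≡21 → V

BQMZNBKBAZZGCV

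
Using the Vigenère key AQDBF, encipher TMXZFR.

Repeat the key across the message: AQDBFA
T(19)+A(0): 19 → T
M(12)+Q(16): 28≡2 → C
X(23)+D(3): 26≡0 → A
Z(25)+B(1): 26≡0 → A
F(5)+F(5): 10 → K
R(17)+A(0): 17 → R

TCAAKR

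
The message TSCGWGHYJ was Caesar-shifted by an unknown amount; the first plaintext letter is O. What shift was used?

5

From the crib: T(19)−O(14)=5, so the shift is 5.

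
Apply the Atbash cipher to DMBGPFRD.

WNYTKUIW

D(3) → W(22)
M(12) → N(13)
B(1) → Y(24)
G(6) → T(19)
P(15) → K(10)
F(5) → U(20)
R(17) → I(8)
D(3) → W(22)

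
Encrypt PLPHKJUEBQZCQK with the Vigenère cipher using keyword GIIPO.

Repeat the key across the message: GIIPOGIIPOGIIP
P(15)+G(6): 21 → V
L(11)+I(8): 19 → T
P(15)+I(8): 23 → X
H(7)+P(15): 22 → W
K(10)+O(14): 24 → Y
J(9)+G(6): 15 → P
U(20)+I(8): 28≡2 → C
E(4)+I(8): 12 → M
B(1)+P(15): 16 → Q
Q(16)+O(14): 30≡4 → E
Z(25)+G(6): 31≡5 → F
C(2)+I(8): 10 → K
Q(16)+I(8): 24 → Y
K(10)+P(15): 25 → Z

VTXWYPCMQEFKYZ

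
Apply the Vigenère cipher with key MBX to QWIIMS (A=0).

Repeat the key across the message: MBXMBX
Q(16)+M(12): 28≡2 → C
W(22)+B(1): 23 → X
I(8)+X(23): 31≡5 → F
I(8)+M(12): 20 → U
M(12)+B(1): 13 → N
S(18)+X(23): 41≡15 → P

CXFUNP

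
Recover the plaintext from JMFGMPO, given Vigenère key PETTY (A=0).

Repeat the key across the ciphertext: PETTYPE
J(9)−P(15): -6≡20 → U
M(12)−E(4): 8 → I
F(5)−T(19): -14≡12 → M
G(6)−T(19): -13≡13 → N
M(12)−Y(24): -12≡14 → O
P(15)−P(15): 0 → A
O(14)−E(4): 10 → K

UIMNOAK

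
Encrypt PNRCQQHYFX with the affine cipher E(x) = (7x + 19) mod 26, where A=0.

P(15): 7·15+19=124≡20 → U
N(13): 7·13+19=110≡6 → G
R(17): 7·17+19=138≡8 → I
C(2): 7·2+19=33≡7 → H
Q(16): 7·16+19=131≡1 → B
Q(16): 7·16+19=131≡1 → B
H(7): 7·7+19=68≡16 → Q
Y(24): 7·24+19=187≡5 → F
F(5): 7·5+19=54≡2 → C
X(23): 7·23+19=180≡24 → Y

UGIHBBQFCY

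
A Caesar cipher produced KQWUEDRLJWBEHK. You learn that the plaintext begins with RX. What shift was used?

From the crib: K(10)−R(17)=-7≡19, so the shift is 19.

19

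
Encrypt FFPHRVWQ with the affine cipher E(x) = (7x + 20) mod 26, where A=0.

F(5): 7·5+20=55≡3 → D
F(5): 7·5+20=55≡3 → D
P(15): 7·15+20=125≡21 → V
H(7): 7·7+20=69≡17 → R
R(17): 7·17+20=139≡9 → J
V(21): 7·21+20=167≡11 → L
W(22): 7·22+20=174≡18 → S
Q(16): 7·16+20=132≡2 → C

DDVRJLSC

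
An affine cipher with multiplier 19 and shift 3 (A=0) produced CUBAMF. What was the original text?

PFETVW

The inverse of 19 mod 26 is 11, since 19·11=209≡1. Apply D(y)=11·(y−3) mod 26:
C(2): 11·(2−3)=-11≡15 → P
U(20): 11·(20−3)=187≡5 → F
B(1): 11·(1−3)=-22≡4 → E
A(0): 11·(0−3)=-33≡19 → T
M(12): 11·(12−3)=99≡21 → V
F(5): 11·(5−3)=22 → W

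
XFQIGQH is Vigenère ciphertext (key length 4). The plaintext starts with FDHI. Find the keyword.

Subtract each crib letter from the matching ciphertext letter (mod 26):
X(23)−F(5)=18 → S
F(5)−D(3)=2 → C
Q(16)−H(7)=9 → J
I(8)−I(8)=0 → A

SCJA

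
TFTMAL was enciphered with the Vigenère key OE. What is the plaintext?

FBFIMH

Repeat the key across the ciphertext: OEOEOE
T(19)−O(14): 5 → F
F(5)−E(4): 1 → B
T(19)−O(14): 5 → F
M(12)−E(4): 8 → I
A(0)−O(14): -14≡12 → M
L(11)−E(4): 7 → H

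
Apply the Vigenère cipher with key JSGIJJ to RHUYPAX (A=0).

AZAGYJG

Repeat the key across the message: JSGIJJJ
R(17)+J(9): 26≡0 → A
H(7)+S(18): 25 → Z
U(20)+G(6): 26≡0 → A
Y(24)+I(8): 32≡6 → G
P(15)+J(9): 24 → Y
A(0)+J(9): 9 → J
X(23)+J(9): 32≡6 → G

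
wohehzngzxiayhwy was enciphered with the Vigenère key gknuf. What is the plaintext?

qeukctdtfscqlnrs

Repeat the key across the ciphertext: gknufgknufgknufg
w(22)−g(6): 16 → q
o(14)−k(10): 4 → e
h(7)−n(13): -6≡20 → u
e(4)−u(20): -16≡10 → k
h(7)−f(5): 2 → c
z(25)−g(6): 19 → t
n(13)−k(10): 3 → d
g(6)−n(13): -7≡19 → t
z(25)−u(20): 5 → f
x(23)−f(5): 18 → s
i(8)−g(6): 2 → c
a(0)−k(10): -10≡16 → q
y(24)−n(13): 11 → l
h(7)−u(20): -13≡13 → n
w(22)−f(5): 17 → r
y(24)−g(6): 18 → s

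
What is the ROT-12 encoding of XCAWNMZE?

JOMIZYLQ

X(23): 23+12=35≡9 → J
C(2): 2+12=14 → O
A(0): 0+12=12 → M
W(22): 22+12=34≡8 → I
N(13): 13+12=25 → Z
M(12): 12+12=24 → Y
Z(25): 25+12=37≡11 → L
E(4): 4+12=16 → Q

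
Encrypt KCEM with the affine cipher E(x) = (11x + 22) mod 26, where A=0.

K(10): 11·10+22=132≡2 → C
C(2): 11·2+22=44≡18 → S
E(4): 11·4+22=66≡14 → O
M(12): 11·12+22=154≡24 → Y

CSOY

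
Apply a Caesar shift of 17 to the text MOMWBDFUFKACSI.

DFDNSUWLWBRTJZ

M(12): 12+17=29≡3 → D
O(14): 14+17=31≡5 → F
M(12): 12+17=29≡3 → D
W(22): 22+17=39≡13 → N
B(1): 1+17=18 → S
D(3): 3+17=20 → U
F(5): 5+17=22 → W
U(20): 20+17=37≡11 → L
F(5): 5+17=22 → W
K(10): 10+17=27≡1 → B
A(0): 0+17=17 → R
C(2): 2+17=19 → T
S(18): 18+17=35≡9 → J
I(8): 8+17=25 → Z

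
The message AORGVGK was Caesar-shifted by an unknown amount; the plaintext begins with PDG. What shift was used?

From the crib: A(0)−P(15)=-15≡11, so the shift is 11.

11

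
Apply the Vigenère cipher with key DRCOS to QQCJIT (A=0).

Repeat the key across the message: DRCOSD
Q(16)+D(3): 19 → T
Q(16)+R(17): 33≡7 → H
C(2)+C(2): 4 → E
J(9)+O(14): 23 → X
I(8)+S(18): 26≡0 → A
T(19)+D(3): 22 → W

THEXAW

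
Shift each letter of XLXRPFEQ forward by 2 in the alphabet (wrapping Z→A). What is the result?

ZNZTRHGS

X(23): 23+2=25 → Z
L(11): 11+2=13 → N
X(23): 23+2=25 → Z
R(17): 17+2=19 → T
P(15): 15+2=17 → R
F(5): 5+2=7 → H
E(4): 4+2=6 → G
Q(16): 16+2=18 → S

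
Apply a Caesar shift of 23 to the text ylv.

vis

y(24): 24+23=47≡21 → v
l(11): 11+23=34≡8 → i
v(21): 21+23=44≡18 → s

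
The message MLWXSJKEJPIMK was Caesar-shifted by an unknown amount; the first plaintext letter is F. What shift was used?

From the crib: M(12)−F(5)=7, so the shift is 7.

7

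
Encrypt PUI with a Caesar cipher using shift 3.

P(15): 15+3=18 → S
U(20): 20+3=23 → X
I(8): 8+3=11 → L

SXL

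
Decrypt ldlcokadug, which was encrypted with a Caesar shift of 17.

umulxtjmdp

l(11): 11−17=-6≡20 → u
d(3): 3−17=-14≡12 → m
l(11): 11−17=-6≡20 → u
c(2): 2−17=-15≡11 → l
o(14): 14−17=-3≡23 → x
k(10): 10−17=-7≡19 → t
a(0): 0−17=-17≡9 → j
d(3): 3−17=-14≡12 → m
u(20): 20−17=3 → d
g(6): 6−17=-11≡15 → p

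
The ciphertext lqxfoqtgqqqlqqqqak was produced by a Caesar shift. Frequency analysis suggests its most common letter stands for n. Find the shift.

The most frequent ciphertext letter is q (appears 9 times).
q is position 16; n is position 13.
Shift = 3.

3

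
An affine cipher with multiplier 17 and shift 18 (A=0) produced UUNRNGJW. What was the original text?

The inverse of 17 mod 26 is 23, since 17·23=391≡1. Apply D(y)=23·(y−18) mod 26:
U(20): 23·(20−18)=46≡20 → U
U(20): 23·(20−18)=46≡20 → U
N(13): 23·(13−18)=-115≡15 → P
R(17): 23·(17−18)=-23≡3 → D
N(13): 23·(13−18)=-115≡15 → P
G(6): 23·(6−18)=-276≡10 → K
J(9): 23·(9−18)=-207≡1 → B
W(22): 23·(22−18)=92≡14 → O

UUPDPKBO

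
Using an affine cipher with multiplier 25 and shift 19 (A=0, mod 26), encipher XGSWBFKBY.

X(23): 25·23+19=594≡22 → W
G(6): 25·6+19=169≡13 → N
S(18): 25·18+19=469≡1 → B
W(22): 25·22+19=569≡23 → X
B(1): 25·1+19=44≡18 → S
F(5): 25·5+19=144≡14 → O
K(10): 25·10+19=269≡9 → J
B(1): 25·1+19=44≡18 → S
Y(24): 25·24+19=619≡21 → V

WNBXSOJSV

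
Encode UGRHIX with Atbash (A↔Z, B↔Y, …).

FTISRC

U(20) → F(5)
G(6) → T(19)
R(17) → I(8)
H(7) → S(18)
I(8) → R(17)
X(23) → C(2)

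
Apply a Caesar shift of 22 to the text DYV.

ZUR

D(3): 3+22=25 → Z
Y(24): 24+22=46≡20 → U
V(21): 21+22=43≡17 → R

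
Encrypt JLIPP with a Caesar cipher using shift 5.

J(9): 9+5=14 → O
L(11): 11+5=16 → Q
I(8): 8+5=13 → N
P(15): 15+5=20 → U
P(15): 15+5=20 → U

OQNUU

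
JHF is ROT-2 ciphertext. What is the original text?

HFD

J(9): 9−2=7 → H
H(7): 7−2=5 → F
F(5): 5−2=3 → D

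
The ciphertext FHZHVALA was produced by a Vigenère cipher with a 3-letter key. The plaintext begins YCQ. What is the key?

Subtract each crib letter from the matching ciphertext letter (mod 26):
F(5)−Y(24)=-19≡7 → H
H(7)−C(2)=5 → F
Z(25)−Q(16)=9 → J

HFJ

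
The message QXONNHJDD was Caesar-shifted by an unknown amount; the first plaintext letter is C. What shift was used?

14

From the crib: Q(16)−C(2)=14, so the shift is 14.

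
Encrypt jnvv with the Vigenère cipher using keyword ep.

nczk

Repeat the key across the message: epep
j(9)+e(4): 13 → n
n(13)+p(15): 28≡2 → c
v(21)+e(4): 25 → z
v(21)+p(15): 36≡10 → k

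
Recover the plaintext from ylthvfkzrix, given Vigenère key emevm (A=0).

uzpmjbyvwwt

Repeat the key across the ciphertext: emevmemevme
y(24)−e(4): 20 → u
l(11)−m(12): -1≡25 → z
t(19)−e(4): 15 → p
h(7)−v(21): -14≡12 → m
v(21)−m(12): 9 → j
f(5)−e(4): 1 → b
k(10)−m(12): -2≡24 → y
z(25)−e(4): 21 → v
r(17)−v(21): -4≡22 → w
i(8)−m(12): -4≡22 → w
x(23)−e(4): 19 → t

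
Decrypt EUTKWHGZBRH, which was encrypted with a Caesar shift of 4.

E(4): 4−4=0 → A
U(20): 20−4=16 → Q
T(19): 19−4=15 → P
K(10): 10−4=6 → G
W(22): 22−4=18 → S
H(7): 7−4=3 → D
G(6): 6−4=2 → C
Z(25): 25−4=21 → V
B(1): 1−4=-3≡23 → X
R(17): 17−4=13 → N
H(7): 7−4=3 → D

AQPGSDCVXND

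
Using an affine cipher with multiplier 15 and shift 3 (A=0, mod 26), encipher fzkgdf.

aoxpwa

f(5): 15·5+3=78≡0 → a
z(25): 15·25+3=378≡14 → o
k(10): 15·10+3=153≡23 → x
g(6): 15·6+3=93≡15 → p
d(3): 15·3+3=48≡22 → w
f(5): 15·5+3=78≡0 → a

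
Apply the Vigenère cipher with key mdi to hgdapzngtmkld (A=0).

Repeat the key across the message: mdimdimdimdim
h(7)+m(12): 19 → t
g(6)+d(3): 9 → j
d(3)+i(8): 11 → l
a(0)+m(12): 12 → m
p(15)+d(3): 18 → s
z(25)+i(8): 33≡7 → h
n(13)+m(12): 25 → z
g(6)+d(3): 9 → j
t(19)+i(8): 27≡1 → b
m(12)+m(12): 24 → y
k(10)+d(3): 13 → n
l(11)+i(8): 19 → t
d(3)+m(12): 15 → p

tjlmshzjbyntp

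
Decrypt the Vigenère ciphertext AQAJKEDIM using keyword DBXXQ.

Repeat the key across the ciphertext: DBXXQDBXX
A(0)−D(3): -3≡23 → X
Q(16)−B(1): 15 → P
A(0)−X(23): -23≡3 → D
J(9)−X(23): -14≡12 → M
K(10)−Q(16): -6≡20 → U
E(4)−D(3): 1 → B
D(3)−B(1): 2 → C
I(8)−X(23): -15≡11 → L
M(12)−X(23): -11≡15 → P

XPDMUBCLP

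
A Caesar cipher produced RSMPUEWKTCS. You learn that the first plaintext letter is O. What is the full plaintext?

From the crib: R(17)−O(14)=3, so the shift is 3.
Subtract 3 from each ciphertext letter:
R(17): 17−3=14 → O
S(18): 18−3=15 → P
M(12): 12−3=9 → J
P(15): 15−3=12 → M
U(20): 20−3=17 → R
E(4): 4−3=1 → B
W(22): 22−3=19 → T
K(10): 10−3=7 → H
T(19): 19−3=16 → Q
C(2): 2−3=-1≡25 → Z
S(18): 18−3=15 → P

OPJMRBTHQZP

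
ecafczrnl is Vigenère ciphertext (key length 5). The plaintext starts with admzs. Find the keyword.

ezogk

Subtract each crib letter from the matching ciphertext letter (mod 26):
e(4)−a(0)=4 → e
c(2)−d(3)=-1≡25 → z
a(0)−m(12)=-12≡14 → o
f(5)−z(25)=-20≡6 → g
c(2)−s(18)=-16≡10 → k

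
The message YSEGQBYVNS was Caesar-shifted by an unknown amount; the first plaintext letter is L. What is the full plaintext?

LFRTDOLIAF

From the crib: Y(24)−L(11)=13, so the shift is 13.
Subtract 13 from each ciphertext letter:
Y(24): 24−13=11 → L
S(18): 18−13=5 → F
E(4): 4−13=-9≡17 → R
G(6): 6−13=-7≡19 → T
Q(16): 16−13=3 → D
B(1): 1−13=-12≡14 → O
Y(24): 24−13=11 → L
V(21): 21−13=8 → I
N(13): 13−13=0 → A
S(18): 18−13=5 → F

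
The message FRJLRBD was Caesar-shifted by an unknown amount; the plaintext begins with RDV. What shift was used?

From the crib: F(5)−R(17)=-12≡14, so the shift is 14.

14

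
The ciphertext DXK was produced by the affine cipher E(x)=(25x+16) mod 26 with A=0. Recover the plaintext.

NTG

The inverse of 25 mod 26 is 25, since 25·25=625≡1. Apply D(y)=25·(y−16) mod 26:
D(3): 25·(3−16)=-325≡13 → N
X(23): 25·(23−16)=175≡19 → T
K(10): 25·(10−16)=-150≡6 → G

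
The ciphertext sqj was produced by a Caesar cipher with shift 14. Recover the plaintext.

ecv

s(18): 18−14=4 → e
q(16): 16−14=2 → c
j(9): 9−14=-5≡21 → v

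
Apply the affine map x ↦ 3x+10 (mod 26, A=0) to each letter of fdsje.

ztmlw

f(5): 3·5+10=25 → z
d(3): 3·3+10=19 → t
s(18): 3·18+10=64≡12 → m
j(9): 3·9+10=37≡11 → l
e(4): 3·4+10=22 → w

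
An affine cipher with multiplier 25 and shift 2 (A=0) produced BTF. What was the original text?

The inverse of 25 mod 26 is 25, since 25·25=625≡1. Apply D(y)=25·(y−2) mod 26:
B(1): 25·(1−2)=-25≡1 → B
T(19): 25·(19−2)=425≡9 → J
F(5): 25·(5−2)=75≡23 → X

BJX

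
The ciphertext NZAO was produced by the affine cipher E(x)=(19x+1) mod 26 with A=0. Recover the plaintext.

The inverse of 19 mod 26 is 11, since 19·11=209≡1. Apply D(y)=11·(y−1) mod 26:
N(13): 11·(13−1)=132≡2 → C
Z(25): 11·(25−1)=264≡4 → E
A(0): 11·(0−1)=-11≡15 → P
O(14): 11·(14−1)=143≡13 → N

CEPN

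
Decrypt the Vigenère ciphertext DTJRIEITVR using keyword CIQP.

BLTCGWSETJ

Repeat the key across the ciphertext: CIQPCIQPCI
D(3)−C(2): 1 → B
T(19)−I(8): 11 → L
J(9)−Q(16): -7≡19 → T
R(17)−P(15): 2 → C
I(8)−C(2): 6 → G
E(4)−I(8): -4≡22 → W
I(8)−Q(16): -8≡18 → S
T(19)−P(15): 4 → E
V(21)−C(2): 19 → T
R(17)−I(8): 9 → J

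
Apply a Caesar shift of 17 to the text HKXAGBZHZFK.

H(7): 7+17=24 → Y
K(10): 10+17=27≡1 → B
X(23): 23+17=40≡14 → O
A(0): 0+17=17 → R
G(6): 6+17=23 → X
B(1): 1+17=18 → S
Z(25): 25+17=42≡16 → Q
H(7): 7+17=24 → Y
Z(25): 25+17=42≡16 → Q
F(5): 5+17=22 → W
K(10): 10+17=27≡1 → B

YBORXSQYQWB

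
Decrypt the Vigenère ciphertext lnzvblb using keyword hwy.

Repeat the key across the ciphertext: hwyhwyh
l(11)−h(7): 4 → e
n(13)−w(22): -9≡17 → r
z(25)−y(24): 1 → b
v(21)−h(7): 14 → o
b(1)−w(22): -21≡5 → f
l(11)−y(24): -13≡13 → n
b(1)−h(7): -6≡20 → u

erbofnu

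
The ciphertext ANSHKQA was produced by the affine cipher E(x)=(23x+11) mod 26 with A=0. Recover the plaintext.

VIPKJHV

The inverse of 23 mod 26 is 17, since 23·17=391≡1. Apply D(y)=17·(y−11) mod 26:
A(0): 17·(0−11)=-187≡21 → V
N(13): 17·(13−11)=34≡8 → I
S(18): 17·(18−11)=119≡15 → P
H(7): 17·(7−11)=-68≡10 → K
K(10): 17·(10−11)=-17≡9 → J
Q(16): 17·(16−11)=85≡7 → H
A(0): 17·(0−11)=-187≡21 → V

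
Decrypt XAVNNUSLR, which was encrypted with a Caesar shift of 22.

BEZRRYWPV

X(23): 23−22=1 → B
A(0): 0−22=-22≡4 → E
V(21): 21−22=-1≡25 → Z
N(13): 13−22=-9≡17 → R
N(13): 13−22=-9≡17 → R
U(20): 20−22=-2≡24 → Y
S(18): 18−22=-4≡22 → W
L(11): 11−22=-11≡15 → P
R(17): 17−22=-5≡21 → V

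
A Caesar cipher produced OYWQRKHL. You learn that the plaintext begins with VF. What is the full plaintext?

From the crib: O(14)−V(21)=-7≡19, so the shift is 19.
Subtract 19 from each ciphertext letter:
O(14): 14−19=-5≡21 → V
Y(24): 24−19=5 → F
W(22): 22−19=3 → D
Q(16): 16−19=-3≡23 → X
R(17): 17−19=-2≡24 → Y
K(10): 10−19=-9≡17 → R
H(7): 7−19=-12≡14 → O
L(11): 11−19=-8≡18 → S

VFDXYROS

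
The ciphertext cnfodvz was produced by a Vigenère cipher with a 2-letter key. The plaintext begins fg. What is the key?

xh

Subtract each crib letter from the matching ciphertext letter (mod 26):
c(2)−f(5)=-3≡23 → x
n(13)−g(6)=7 → h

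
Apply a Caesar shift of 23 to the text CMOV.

C(2): 2+23=25 → Z
M(12): 12+23=35≡9 → J
O(14): 14+23=37≡11 → L
V(21): 21+23=44≡18 → S

ZJLS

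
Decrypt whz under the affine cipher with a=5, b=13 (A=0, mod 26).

hes

The inverse of 5 mod 26 is 21, since 5·21=105≡1. Apply D(y)=21·(y−13) mod 26:
w(22): 21·(22−13)=189≡7 → h
h(7): 21·(7−13)=-126≡4 → e
z(25): 21·(25−13)=252≡18 → s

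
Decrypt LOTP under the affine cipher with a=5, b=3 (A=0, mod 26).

MXYS

The inverse of 5 mod 26 is 21, since 5·21=105≡1. Apply D(y)=21·(y−3) mod 26:
L(11): 21·(11−3)=168≡12 → M
O(14): 21·(14−3)=231≡23 → X
T(19): 21·(19−3)=336≡24 → Y
P(15): 21·(15−3)=252≡18 → S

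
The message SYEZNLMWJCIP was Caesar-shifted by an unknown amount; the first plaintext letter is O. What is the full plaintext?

OUAVJHISFYEL

From the crib: S(18)−O(14)=4, so the shift is 4.
Subtract 4 from each ciphertext letter:
S(18): 18−4=14 → O
Y(24): 24−4=20 → U
E(4): 4−4=0 → A
Z(25): 25−4=21 → V
N(13): 13−4=9 → J
L(11): 11−4=7 → H
M(12): 12−4=8 → I
W(22): 22−4=18 → S
J(9): 9−4=5 → F
C(2): 2−4=-2≡24 → Y
I(8): 8−4=4 → E
P(15): 15−4=11 → L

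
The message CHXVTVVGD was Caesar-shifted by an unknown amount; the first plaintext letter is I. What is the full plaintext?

INDBZBBMJ

From the crib: C(2)−I(8)=-6≡20, so the shift is 20.
Subtract 20 from each ciphertext letter:
C(2): 2−20=-18≡8 → I
H(7): 7−20=-13≡13 → N
X(23): 23−20=3 → D
V(21): 21−20=1 → B
T(19): 19−20=-1≡25 → Z
V(21): 21−20=1 → B
V(21): 21−20=1 → B
G(6): 6−20=-14≡12 → M
D(3): 3−20=-17≡9 → J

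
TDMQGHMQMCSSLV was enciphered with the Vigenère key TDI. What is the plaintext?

Repeat the key across the ciphertext: TDITDITDITDITD
T(19)−T(19): 0 → A
D(3)−D(3): 0 → A
M(12)−I(8): 4 → E
Q(16)−T(19): -3≡23 → X
G(6)−D(3): 3 → D
H(7)−I(8): -1≡25 → Z
M(12)−T(19): -7≡19 → T
Q(16)−D(3): 13 → N
M(12)−I(8): 4 → E
C(2)−T(19): -17≡9 → J
S(18)−D(3): 15 → P
S(18)−I(8): 10 → K
L(11)−T(19): -8≡18 → S
V(21)−D(3): 18 → S

AAEXDZTNEJPKSS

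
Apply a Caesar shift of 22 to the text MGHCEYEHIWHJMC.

M(12): 12+22=34≡8 → I
G(6): 6+22=28≡2 → C
H(7): 7+22=29≡3 → D
C(2): 2+22=24 → Y
E(4): 4+22=26≡0 → A
Y(24): 24+22=46≡20 → U
E(4): 4+22=26≡0 → A
H(7): 7+22=29≡3 → D
I(8): 8+22=30≡4 → E
W(22): 22+22=44≡18 → S
H(7): 7+22=29≡3 → D
J(9): 9+22=31≡5 → F
M(12): 12+22=34≡8 → I
C(2): 2+22=24 → Y

ICDYAUADESDFIY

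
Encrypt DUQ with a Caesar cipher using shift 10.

NEA

D(3): 3+10=13 → N
U(20): 20+10=30≡4 → E
Q(16): 16+10=26≡0 → A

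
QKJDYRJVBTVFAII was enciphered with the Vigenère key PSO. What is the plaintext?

Repeat the key across the ciphertext: PSOPSOPSOPSOPSO
Q(16)−P(15): 1 → B
K(10)−S(18): -8≡18 → S
J(9)−O(14): -5≡21 → V
D(3)−P(15): -12≡14 → O
Y(24)−S(18): 6 → G
R(17)−O(14): 3 → D
J(9)−P(15): -6≡20 → U
V(21)−S(18): 3 → D
B(1)−O(14): -13≡13 → N
T(19)−P(15): 4 → E
V(21)−S(18): 3 → D
F(5)−O(14): -9≡17 → R
A(0)−P(15): -15≡11 → L
I(8)−S(18): -10≡16 → Q
I(8)−O(14): -6≡20 → U

BSVOGDUDNEDRLQU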